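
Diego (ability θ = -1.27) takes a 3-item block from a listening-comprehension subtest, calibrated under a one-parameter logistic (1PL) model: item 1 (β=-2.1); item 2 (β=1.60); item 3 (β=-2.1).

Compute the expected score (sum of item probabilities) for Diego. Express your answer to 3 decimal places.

1.446

P(θ) = 1 / (1 + exp(−(θ − β)))
P_1 = 1/(1+e^{-0.8300}) = 0.6964
P_2 = 1/(1+e^{2.8700}) = 0.0537
P_3 = 1/(1+e^{-0.8300}) = 0.6964
E[score] = 0.6964 + 0.0537 + 0.6964 = 1.4464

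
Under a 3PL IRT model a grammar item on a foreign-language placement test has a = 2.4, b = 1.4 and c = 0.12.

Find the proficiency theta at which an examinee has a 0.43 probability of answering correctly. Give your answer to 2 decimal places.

P(theta) = c + (1 − c) · 1 / (1 + exp(−a(theta − b)))
Remove guessing floor: (0.43 − 0.12)/(1 − 0.12) = 0.3523
logit = ln(0.3523/0.6477) = -0.6091
theta = b + logit/(a) = 1.4 + (-0.6091)/2.4000 = 1.1462

1.15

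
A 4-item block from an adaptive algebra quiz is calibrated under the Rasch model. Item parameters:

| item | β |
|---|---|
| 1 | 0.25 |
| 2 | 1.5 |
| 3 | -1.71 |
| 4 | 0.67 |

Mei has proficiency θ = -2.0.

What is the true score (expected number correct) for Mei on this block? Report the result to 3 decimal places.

P(θ) = 1 / (1 + exp(−(θ − β)))
P_1 = 1/(1+e^{2.2500}) = 0.0953
P_2 = 1/(1+e^{3.5000}) = 0.0293
P_3 = 1/(1+e^{0.2900}) = 0.4280
P_4 = 1/(1+e^{2.6700}) = 0.0648
E[score] = 0.0953 + 0.0293 + 0.4280 + 0.0648 = 0.6174

0.617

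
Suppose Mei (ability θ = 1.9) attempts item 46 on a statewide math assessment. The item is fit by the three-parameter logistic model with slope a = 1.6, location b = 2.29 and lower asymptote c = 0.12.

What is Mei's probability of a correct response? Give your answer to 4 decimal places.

0.4270

P(θ) = c + (1 − c) · 1 / (1 + exp(−a(θ − b)))
Exponent: 1.6 × (1.9 − 2.29) = -0.6240
1/(1 + e^{0.6240}) = 0.3489
P = 0.12 + 0.88 × 0.3489 = 0.4270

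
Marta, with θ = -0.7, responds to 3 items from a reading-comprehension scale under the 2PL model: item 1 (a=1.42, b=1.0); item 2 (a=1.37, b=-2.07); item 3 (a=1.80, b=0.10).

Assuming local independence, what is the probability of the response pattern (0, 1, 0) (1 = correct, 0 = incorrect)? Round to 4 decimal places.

0.6436

P(θ) = 1 / (1 + exp(−a(θ − b)))
P_1 = 1/(1+e^{2.4140}) = 0.0821
P_2 = 1/(1+e^{-1.8769}) = 0.8673
P_3 = 1/(1+e^{1.4400}) = 0.1915
L = (1−P_1) × P_2 × (1−P_3) = 0.9179 × 0.8673 × 0.8085 = 0.64356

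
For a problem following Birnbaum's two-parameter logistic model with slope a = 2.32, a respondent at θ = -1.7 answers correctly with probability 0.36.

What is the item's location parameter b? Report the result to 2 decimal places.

P(θ) = 1 / (1 + exp(−a(θ − b)))
logit(0.36) = ln(0.36/0.64) = -0.5754
b = θ − logit/(a) = -1.7 − (-0.5754)/2.3200 = -1.4520

-1.45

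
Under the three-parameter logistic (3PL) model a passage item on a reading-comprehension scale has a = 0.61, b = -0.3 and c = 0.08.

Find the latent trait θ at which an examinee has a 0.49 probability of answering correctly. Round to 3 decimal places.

-0.658

P(θ) = c + (1 − c) · 1 / (1 + exp(−a(θ − b)))
Remove guessing floor: (0.49 − 0.08)/(1 − 0.08) = 0.4457
logit = ln(0.4457/0.5543) = -0.2183
θ = b + logit/(a) = -0.3 + (-0.2183)/0.6100 = -0.6578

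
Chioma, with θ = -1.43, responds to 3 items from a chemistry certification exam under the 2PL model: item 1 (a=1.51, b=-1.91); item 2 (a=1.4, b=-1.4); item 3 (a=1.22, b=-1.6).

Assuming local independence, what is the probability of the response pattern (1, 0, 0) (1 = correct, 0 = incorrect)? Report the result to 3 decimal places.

P(θ) = 1 / (1 + exp(−a(θ − b)))
P_1 = 1/(1+e^{-0.7248}) = 0.6737
P_2 = 1/(1+e^{0.0420}) = 0.4895
P_3 = 1/(1+e^{-0.2074}) = 0.5517
L = P_1 × (1−P_2) × (1−P_3) = 0.6737 × 0.5105 × 0.4483 = 0.15418

0.154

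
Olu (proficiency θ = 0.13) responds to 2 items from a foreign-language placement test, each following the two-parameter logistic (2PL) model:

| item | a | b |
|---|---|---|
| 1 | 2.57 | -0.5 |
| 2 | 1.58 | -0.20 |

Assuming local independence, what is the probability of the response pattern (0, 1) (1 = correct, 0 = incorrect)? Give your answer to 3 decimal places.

P(θ) = 1 / (1 + exp(−a(θ − b)))
P_1 = 1/(1+e^{-1.6191}) = 0.8347
P_2 = 1/(1+e^{-0.5214}) = 0.6275
L = (1−P_1) × P_2 = 0.1653 × 0.6275 = 0.10374

0.104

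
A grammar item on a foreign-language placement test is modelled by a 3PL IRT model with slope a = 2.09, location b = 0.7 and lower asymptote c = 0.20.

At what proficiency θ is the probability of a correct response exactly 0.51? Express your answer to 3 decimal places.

0.481

P(θ) = c + (1 − c) · 1 / (1 + exp(−a(θ − b)))
Remove guessing floor: (0.51 − 0.20)/(1 − 0.20) = 0.3875
logit = ln(0.3875/0.6125) = -0.4578
θ = b + logit/(a) = 0.7 + (-0.4578)/2.0900 = 0.4809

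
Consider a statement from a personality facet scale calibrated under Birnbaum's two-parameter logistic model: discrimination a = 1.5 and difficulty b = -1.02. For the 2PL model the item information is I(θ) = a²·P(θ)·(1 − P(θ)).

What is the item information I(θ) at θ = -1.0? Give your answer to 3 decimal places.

P = 1/(1+e^{-0.0300}) = 0.5075
P(1−P) = 0.5075 × 0.4925 = 0.2499
I = a² × P(1−P) = 1.5² × 0.2499 = 0.56237

0.562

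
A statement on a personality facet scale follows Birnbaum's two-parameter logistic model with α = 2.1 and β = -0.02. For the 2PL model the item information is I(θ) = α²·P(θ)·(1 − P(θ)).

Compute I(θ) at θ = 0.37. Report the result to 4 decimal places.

0.9365

P = 1/(1+e^{-0.8190}) = 0.6940
P(1−P) = 0.6940 × 0.3060 = 0.2124
I = α² × P(1−P) = 2.1² × 0.2124 = 0.93648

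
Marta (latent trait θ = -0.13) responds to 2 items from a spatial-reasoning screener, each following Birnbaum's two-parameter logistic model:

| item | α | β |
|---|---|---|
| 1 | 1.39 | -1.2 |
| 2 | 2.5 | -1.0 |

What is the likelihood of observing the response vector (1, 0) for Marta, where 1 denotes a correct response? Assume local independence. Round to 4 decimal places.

P(θ) = 1 / (1 + exp(−α(θ − β)))
P_1 = 1/(1+e^{-1.4873}) = 0.8157
P_2 = 1/(1+e^{-2.1750}) = 0.8980
L = P_1 × (1−P_2) = 0.8157 × 0.1020 = 0.08321

0.0832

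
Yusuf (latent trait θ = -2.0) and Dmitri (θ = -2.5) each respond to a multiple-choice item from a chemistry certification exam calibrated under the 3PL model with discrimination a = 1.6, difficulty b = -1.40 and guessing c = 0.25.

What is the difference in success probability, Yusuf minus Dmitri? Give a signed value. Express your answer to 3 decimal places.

P(θ) = c + (1 − c) · 1 / (1 + exp(−a(θ − b)))
P(Yusuf) = 0.4577  [exponent -0.9600]
P(Dmitri) = 0.3601  [exponent -1.7600]
Difference = 0.4577 − 0.3601 = 0.0976

0.098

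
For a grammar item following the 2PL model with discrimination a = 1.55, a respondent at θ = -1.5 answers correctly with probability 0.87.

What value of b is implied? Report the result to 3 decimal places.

P(θ) = 1 / (1 + exp(−a(θ − b)))
logit(0.87) = ln(0.87/0.13) = 1.9010
b = θ − logit/(a) = -1.5 − 1.9010/1.5500 = -2.7264

-2.726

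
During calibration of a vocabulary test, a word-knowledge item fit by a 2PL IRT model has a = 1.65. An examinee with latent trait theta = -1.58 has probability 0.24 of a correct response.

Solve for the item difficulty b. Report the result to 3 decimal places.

P(theta) = 1 / (1 + exp(−a(theta − b)))
logit(0.24) = ln(0.24/0.76) = -1.1527
b = theta − logit/(a) = -1.58 − (-1.1527)/1.6500 = -0.8814

-0.881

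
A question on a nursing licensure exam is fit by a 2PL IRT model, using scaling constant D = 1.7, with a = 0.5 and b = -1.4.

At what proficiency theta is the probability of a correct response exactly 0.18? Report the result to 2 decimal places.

-3.18

P(theta) = 1 / (1 + exp(−D·a(theta − b)))
logit = ln(0.1800/0.8200) = -1.5163
theta = b + logit/(1.7·a) = -1.4 + (-1.5163)/0.8500 = -3.1839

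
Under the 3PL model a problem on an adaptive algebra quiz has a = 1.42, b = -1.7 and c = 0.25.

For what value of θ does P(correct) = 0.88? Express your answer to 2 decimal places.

-0.53

P(θ) = c + (1 − c) · 1 / (1 + exp(−a(θ − b)))
Remove guessing floor: (0.88 − 0.25)/(1 − 0.25) = 0.8400
logit = ln(0.8400/0.1600) = 1.6582
θ = b + logit/(a) = -1.7 + 1.6582/1.4200 = -0.5322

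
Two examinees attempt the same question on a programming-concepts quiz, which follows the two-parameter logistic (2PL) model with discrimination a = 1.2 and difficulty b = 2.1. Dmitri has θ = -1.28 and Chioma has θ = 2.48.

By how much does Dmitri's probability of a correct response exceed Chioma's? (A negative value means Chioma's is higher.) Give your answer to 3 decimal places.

P(θ) = 1 / (1 + exp(−a(θ − b)))
P(Dmitri) = 0.0170  [exponent -4.0560]
P(Chioma) = 0.6121  [exponent 0.4560]
Difference = 0.0170 − 0.6121 = -0.5950

-0.595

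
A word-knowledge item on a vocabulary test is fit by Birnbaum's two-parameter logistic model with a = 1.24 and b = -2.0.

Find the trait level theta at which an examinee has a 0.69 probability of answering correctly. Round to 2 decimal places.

-1.35

P(theta) = 1 / (1 + exp(−a(theta − b)))
logit = ln(0.6900/0.3100) = 0.8001
theta = b + logit/(a) = -2.0 + 0.8001/1.2400 = -1.3547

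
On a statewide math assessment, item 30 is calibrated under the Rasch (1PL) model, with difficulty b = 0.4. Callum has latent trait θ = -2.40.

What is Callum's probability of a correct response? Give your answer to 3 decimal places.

0.057

P(θ) = 1 / (1 + exp(−(θ − b)))
Exponent: (-2.40 − 0.4) = -2.8000
1/(1 + e^{2.8000}) = 0.0573
P = 0.0573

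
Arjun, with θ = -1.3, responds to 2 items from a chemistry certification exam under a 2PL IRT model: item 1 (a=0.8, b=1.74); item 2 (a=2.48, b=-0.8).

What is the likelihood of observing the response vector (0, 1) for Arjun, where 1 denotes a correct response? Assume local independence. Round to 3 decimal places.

P(θ) = 1 / (1 + exp(−a(θ − b)))
P_1 = 1/(1+e^{2.4320}) = 0.0808
P_2 = 1/(1+e^{1.2400}) = 0.2244
L = (1−P_1) × P_2 = 0.9192 × 0.2244 = 0.20631

0.206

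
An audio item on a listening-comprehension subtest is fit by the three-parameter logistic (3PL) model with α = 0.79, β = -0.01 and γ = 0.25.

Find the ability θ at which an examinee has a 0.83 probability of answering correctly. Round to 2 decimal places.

P(θ) = γ + (1 − γ) · 1 / (1 + exp(−α(θ − β)))
Remove guessing floor: (0.83 − 0.25)/(1 − 0.25) = 0.7733
logit = ln(0.7733/0.2267) = 1.2272
θ = β + logit/(α) = -0.01 + 1.2272/0.7900 = 1.5435

1.54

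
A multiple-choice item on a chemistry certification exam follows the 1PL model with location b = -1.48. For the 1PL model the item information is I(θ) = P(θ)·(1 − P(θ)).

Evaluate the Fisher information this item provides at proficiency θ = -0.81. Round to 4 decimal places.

0.2239

P = 1/(1+e^{-0.6700}) = 0.6615
P(1−P) = 0.6615 × 0.3385 = 0.2239
I = P(1−P) = 0.22392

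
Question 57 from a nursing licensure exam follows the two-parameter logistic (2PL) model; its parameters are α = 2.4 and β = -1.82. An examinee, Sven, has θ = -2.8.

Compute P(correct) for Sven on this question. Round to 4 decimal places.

P(θ) = 1 / (1 + exp(−α(θ − β)))
Exponent: 2.4 × (-2.8 − (-1.82)) = -2.3520
1/(1 + e^{2.3520}) = 0.0869

0.0869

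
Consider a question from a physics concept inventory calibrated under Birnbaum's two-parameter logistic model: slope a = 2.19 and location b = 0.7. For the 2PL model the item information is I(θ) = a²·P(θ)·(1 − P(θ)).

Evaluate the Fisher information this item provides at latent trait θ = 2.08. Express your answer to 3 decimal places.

P = 1/(1+e^{-3.0222}) = 0.9536
P(1−P) = 0.9536 × 0.0464 = 0.0443
I = a² × P(1−P) = 2.19² × 0.0443 = 0.21236

0.212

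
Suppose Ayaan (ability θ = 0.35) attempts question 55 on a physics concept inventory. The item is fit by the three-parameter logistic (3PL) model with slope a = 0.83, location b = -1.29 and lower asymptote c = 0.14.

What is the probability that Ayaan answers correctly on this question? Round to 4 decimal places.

0.8245

P(θ) = c + (1 − c) · 1 / (1 + exp(−a(θ − b)))
Exponent: 0.83 × (0.35 − (-1.29)) = 1.3612
1/(1 + e^{-1.3612}) = 0.7960
P = 0.14 + 0.86 × 0.7960 = 0.8245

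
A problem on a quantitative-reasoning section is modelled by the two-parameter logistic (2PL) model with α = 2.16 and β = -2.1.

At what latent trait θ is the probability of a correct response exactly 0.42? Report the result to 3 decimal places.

-2.249

P(θ) = 1 / (1 + exp(−α(θ − β)))
logit = ln(0.4200/0.5800) = -0.3228
θ = β + logit/(α) = -2.1 + (-0.3228)/2.1600 = -2.2494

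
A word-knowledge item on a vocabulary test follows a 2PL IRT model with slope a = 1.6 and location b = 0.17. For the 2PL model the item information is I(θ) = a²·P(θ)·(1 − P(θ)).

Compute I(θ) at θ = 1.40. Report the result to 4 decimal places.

P = 1/(1+e^{-1.9680}) = 0.8774
P(1−P) = 0.8774 × 0.1226 = 0.1076
I = a² × P(1−P) = 1.6² × 0.1076 = 0.27538

0.2754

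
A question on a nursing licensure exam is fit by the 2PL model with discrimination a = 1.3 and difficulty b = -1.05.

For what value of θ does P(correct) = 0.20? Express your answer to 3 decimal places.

-2.116

P(θ) = 1 / (1 + exp(−a(θ − b)))
logit = ln(0.2000/0.8000) = -1.3863
θ = b + logit/(a) = -1.05 + (-1.3863)/1.3000 = -2.1164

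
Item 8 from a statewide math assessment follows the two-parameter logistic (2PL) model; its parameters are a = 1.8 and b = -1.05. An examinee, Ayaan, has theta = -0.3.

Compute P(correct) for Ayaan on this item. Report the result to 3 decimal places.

0.794

P(theta) = 1 / (1 + exp(−a(theta − b)))
Exponent: 1.8 × (-0.3 − (-1.05)) = 1.3500
1/(1 + e^{-1.3500}) = 0.7941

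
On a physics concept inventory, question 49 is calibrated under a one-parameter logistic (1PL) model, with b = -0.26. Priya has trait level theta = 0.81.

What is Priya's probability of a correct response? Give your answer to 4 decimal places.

P(theta) = 1 / (1 + exp(−(theta − b)))
Exponent: (0.81 − (-0.26)) = 1.0700
1/(1 + e^{-1.0700}) = 0.7446
P = 0.7446

0.7446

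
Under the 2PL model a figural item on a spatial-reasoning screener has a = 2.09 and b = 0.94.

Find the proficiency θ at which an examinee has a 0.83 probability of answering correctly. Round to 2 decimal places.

1.70

P(θ) = 1 / (1 + exp(−a(θ − b)))
logit = ln(0.8300/0.1700) = 1.5856
θ = b + logit/(a) = 0.94 + 1.5856/2.0900 = 1.6987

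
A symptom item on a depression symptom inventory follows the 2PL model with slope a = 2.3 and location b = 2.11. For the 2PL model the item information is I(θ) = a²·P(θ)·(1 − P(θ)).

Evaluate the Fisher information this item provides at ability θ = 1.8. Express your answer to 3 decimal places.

P = 1/(1+e^{0.7130}) = 0.3289
P(1−P) = 0.3289 × 0.6711 = 0.2207
I = a² × P(1−P) = 2.3² × 0.2207 = 1.16770

1.168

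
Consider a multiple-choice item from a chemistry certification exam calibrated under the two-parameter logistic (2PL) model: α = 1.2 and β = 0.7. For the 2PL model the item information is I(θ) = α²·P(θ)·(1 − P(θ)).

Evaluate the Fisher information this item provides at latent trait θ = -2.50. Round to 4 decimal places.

P = 1/(1+e^{3.8400}) = 0.0210
P(1−P) = 0.0210 × 0.9790 = 0.0206
I = α² × P(1−P) = 1.2² × 0.0206 = 0.02966

0.0297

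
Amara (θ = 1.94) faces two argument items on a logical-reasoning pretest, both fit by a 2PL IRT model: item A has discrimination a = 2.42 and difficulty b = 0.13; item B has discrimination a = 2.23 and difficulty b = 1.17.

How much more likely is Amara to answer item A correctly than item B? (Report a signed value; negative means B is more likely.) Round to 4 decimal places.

0.1399

P(θ) = 1 / (1 + exp(−a(θ − b)))
P_A = 0.9876
P_B = 0.8478
P_A − P_B = 0.1399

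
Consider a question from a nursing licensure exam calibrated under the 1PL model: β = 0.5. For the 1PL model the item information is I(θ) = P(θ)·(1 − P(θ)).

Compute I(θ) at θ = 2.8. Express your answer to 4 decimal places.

P = 1/(1+e^{-2.3000}) = 0.9089
P(1−P) = 0.9089 × 0.0911 = 0.0828
I = P(1−P) = 0.08282

0.0828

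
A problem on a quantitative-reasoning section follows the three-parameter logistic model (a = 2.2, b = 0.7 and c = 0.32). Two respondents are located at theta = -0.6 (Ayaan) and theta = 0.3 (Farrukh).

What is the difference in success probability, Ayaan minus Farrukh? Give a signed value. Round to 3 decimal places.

P(theta) = c + (1 − c) · 1 / (1 + exp(−a(theta − b)))
P(Ayaan) = 0.3568  [exponent -2.8600]
P(Farrukh) = 0.5194  [exponent -0.8800]
Difference = 0.3568 − 0.5194 = -0.1625

-0.163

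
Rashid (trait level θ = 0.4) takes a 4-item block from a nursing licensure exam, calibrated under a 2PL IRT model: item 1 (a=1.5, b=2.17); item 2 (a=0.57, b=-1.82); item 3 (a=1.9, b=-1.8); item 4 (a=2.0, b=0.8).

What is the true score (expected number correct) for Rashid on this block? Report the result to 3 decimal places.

P(θ) = 1 / (1 + exp(−a(θ − b)))
P_1 = 1/(1+e^{2.6550}) = 0.0657
P_2 = 1/(1+e^{-1.2654}) = 0.7800
P_3 = 1/(1+e^{-4.1800}) = 0.9849
P_4 = 1/(1+e^{0.8000}) = 0.3100
E[score] = 0.0657 + 0.7800 + 0.9849 + 0.3100 = 2.1406

2.141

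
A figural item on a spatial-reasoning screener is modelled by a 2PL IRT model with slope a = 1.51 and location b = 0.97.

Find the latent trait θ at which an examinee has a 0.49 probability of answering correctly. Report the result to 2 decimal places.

0.94

P(θ) = 1 / (1 + exp(−a(θ − b)))
logit = ln(0.4900/0.5100) = -0.0400
θ = b + logit/(a) = 0.97 + (-0.0400)/1.5100 = 0.9435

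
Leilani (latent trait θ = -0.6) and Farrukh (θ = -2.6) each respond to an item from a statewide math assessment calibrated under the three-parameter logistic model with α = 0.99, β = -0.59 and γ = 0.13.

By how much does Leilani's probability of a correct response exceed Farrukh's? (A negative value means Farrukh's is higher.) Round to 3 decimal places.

0.328

P(θ) = γ + (1 − γ) · 1 / (1 + exp(−α(θ − β)))
P(Leilani) = 0.5628  [exponent -0.0099]
P(Farrukh) = 0.2346  [exponent -1.9899]
Difference = 0.5628 − 0.2346 = 0.3282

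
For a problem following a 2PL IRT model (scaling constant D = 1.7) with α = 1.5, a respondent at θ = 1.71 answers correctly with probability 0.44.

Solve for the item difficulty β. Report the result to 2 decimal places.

1.80

P(θ) = 1 / (1 + exp(−D·α(θ − β)))
logit(0.44) = ln(0.44/0.56) = -0.2412
β = θ − logit/(1.7·α) = 1.71 − (-0.2412)/2.5500 = 1.8046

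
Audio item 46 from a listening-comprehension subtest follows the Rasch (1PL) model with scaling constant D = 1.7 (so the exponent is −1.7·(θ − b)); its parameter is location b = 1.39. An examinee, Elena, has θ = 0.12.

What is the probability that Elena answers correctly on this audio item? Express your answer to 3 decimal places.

0.103

P(θ) = 1 / (1 + exp(−D·(θ − b)))
Exponent: 1.7 × (0.12 − 1.39) = -2.1590
1/(1 + e^{2.1590}) = 0.1035
P = 0.1035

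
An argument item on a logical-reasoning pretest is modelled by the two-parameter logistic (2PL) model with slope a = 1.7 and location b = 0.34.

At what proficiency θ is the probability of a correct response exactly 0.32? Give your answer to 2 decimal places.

P(θ) = 1 / (1 + exp(−a(θ − b)))
logit = ln(0.3200/0.6800) = -0.7538
θ = b + logit/(a) = 0.34 + (-0.7538)/1.7000 = -0.1034

-0.10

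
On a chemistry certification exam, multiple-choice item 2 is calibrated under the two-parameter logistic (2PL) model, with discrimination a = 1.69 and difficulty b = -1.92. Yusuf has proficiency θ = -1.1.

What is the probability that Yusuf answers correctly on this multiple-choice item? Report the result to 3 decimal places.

P(θ) = 1 / (1 + exp(−a(θ − b)))
Exponent: 1.69 × (-1.1 − (-1.92)) = 1.3858
1/(1 + e^{-1.3858}) = 0.7999

0.800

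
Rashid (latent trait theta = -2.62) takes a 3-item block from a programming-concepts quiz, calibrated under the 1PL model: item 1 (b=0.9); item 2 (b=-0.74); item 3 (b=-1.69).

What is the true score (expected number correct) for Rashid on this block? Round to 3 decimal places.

0.444

P(theta) = 1 / (1 + exp(−(theta − b)))
P_1 = 1/(1+e^{3.5200}) = 0.0287
P_2 = 1/(1+e^{1.8800}) = 0.1324
P_3 = 1/(1+e^{0.9300}) = 0.2829
E[score] = 0.0287 + 0.1324 + 0.2829 = 0.4441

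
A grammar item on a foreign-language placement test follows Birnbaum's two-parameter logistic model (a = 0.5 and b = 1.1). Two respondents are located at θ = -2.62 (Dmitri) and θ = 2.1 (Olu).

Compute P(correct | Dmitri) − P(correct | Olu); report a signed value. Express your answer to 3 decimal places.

-0.488

P(θ) = 1 / (1 + exp(−a(θ − b)))
P(Dmitri) = 0.1347  [exponent -1.8600]
P(Olu) = 0.6225  [exponent 0.5000]
Difference = 0.1347 − 0.6225 = -0.4878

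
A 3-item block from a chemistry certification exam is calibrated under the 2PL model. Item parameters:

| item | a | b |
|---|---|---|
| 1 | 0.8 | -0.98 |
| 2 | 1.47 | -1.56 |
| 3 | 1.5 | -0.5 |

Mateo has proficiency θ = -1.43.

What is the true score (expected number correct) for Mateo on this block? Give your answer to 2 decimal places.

P(θ) = 1 / (1 + exp(−a(θ − b)))
P_1 = 1/(1+e^{0.3600}) = 0.4110
P_2 = 1/(1+e^{-0.1911}) = 0.5476
P_3 = 1/(1+e^{1.3950}) = 0.1986
E[score] = 0.4110 + 0.5476 + 0.1986 = 1.1572

1.16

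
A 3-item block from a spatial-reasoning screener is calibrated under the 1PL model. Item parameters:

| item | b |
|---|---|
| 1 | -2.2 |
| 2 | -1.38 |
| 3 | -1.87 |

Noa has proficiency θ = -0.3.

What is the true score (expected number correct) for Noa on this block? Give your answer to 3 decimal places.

P(θ) = 1 / (1 + exp(−(θ − b)))
P_1 = 1/(1+e^{-1.9000}) = 0.8699
P_2 = 1/(1+e^{-1.0800}) = 0.7465
P_3 = 1/(1+e^{-1.5700}) = 0.8278
E[score] = 0.8699 + 0.7465 + 0.8278 = 2.4442

2.444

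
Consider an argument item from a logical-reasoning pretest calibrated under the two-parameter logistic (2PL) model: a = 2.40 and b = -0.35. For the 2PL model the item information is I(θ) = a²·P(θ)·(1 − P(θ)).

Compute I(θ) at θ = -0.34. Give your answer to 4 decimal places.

P = 1/(1+e^{-0.0240}) = 0.5060
P(1−P) = 0.5060 × 0.4940 = 0.2500
I = a² × P(1−P) = 2.40² × 0.2500 = 1.43979

1.4398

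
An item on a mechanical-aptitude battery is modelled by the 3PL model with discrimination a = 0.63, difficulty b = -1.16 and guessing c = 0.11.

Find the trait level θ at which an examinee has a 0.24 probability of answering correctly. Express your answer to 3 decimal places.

P(θ) = c + (1 − c) · 1 / (1 + exp(−a(θ − b)))
Remove guessing floor: (0.24 − 0.11)/(1 − 0.11) = 0.1461
logit = ln(0.1461/0.8539) = -1.7658
θ = b + logit/(a) = -1.16 + (-1.7658)/0.6300 = -3.9628

-3.963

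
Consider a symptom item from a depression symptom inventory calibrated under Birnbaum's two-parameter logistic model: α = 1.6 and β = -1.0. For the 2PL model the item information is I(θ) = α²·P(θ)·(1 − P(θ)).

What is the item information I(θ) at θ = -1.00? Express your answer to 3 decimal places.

P = 1/(1+e^{0.0000}) = 0.5000
P(1−P) = 0.5000 × 0.5000 = 0.2500
I = α² × P(1−P) = 1.6² × 0.2500 = 0.64000

0.640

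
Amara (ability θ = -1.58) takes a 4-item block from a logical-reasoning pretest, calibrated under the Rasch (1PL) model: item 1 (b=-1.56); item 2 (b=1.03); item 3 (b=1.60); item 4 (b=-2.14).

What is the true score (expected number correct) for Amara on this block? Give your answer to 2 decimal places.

P(θ) = 1 / (1 + exp(−(θ − b)))
P_1 = 1/(1+e^{0.0200}) = 0.4950
P_2 = 1/(1+e^{2.6100}) = 0.0685
P_3 = 1/(1+e^{3.1800}) = 0.0399
P_4 = 1/(1+e^{-0.5600}) = 0.6365
E[score] = 0.4950 + 0.0685 + 0.0399 + 0.6365 = 1.2399

1.24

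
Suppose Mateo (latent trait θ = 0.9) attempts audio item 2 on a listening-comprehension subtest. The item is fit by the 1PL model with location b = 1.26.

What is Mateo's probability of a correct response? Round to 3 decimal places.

P(θ) = 1 / (1 + exp(−(θ − b)))
Exponent: (0.9 − 1.26) = -0.3600
1/(1 + e^{0.3600}) = 0.4110
P = 0.4110

0.411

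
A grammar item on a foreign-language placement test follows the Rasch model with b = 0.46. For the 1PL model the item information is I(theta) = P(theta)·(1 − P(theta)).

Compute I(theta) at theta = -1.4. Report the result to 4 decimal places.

0.1166

P = 1/(1+e^{1.8600}) = 0.1347
P(1−P) = 0.1347 × 0.8653 = 0.1166
I = P(1−P) = 0.11656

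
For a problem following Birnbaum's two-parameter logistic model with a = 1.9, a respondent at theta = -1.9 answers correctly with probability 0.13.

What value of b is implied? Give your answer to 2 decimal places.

-0.90

P(theta) = 1 / (1 + exp(−a(theta − b)))
logit(0.13) = ln(0.13/0.87) = -1.9010
b = theta − logit/(a) = -1.9 − (-1.9010)/1.9000 = -0.8995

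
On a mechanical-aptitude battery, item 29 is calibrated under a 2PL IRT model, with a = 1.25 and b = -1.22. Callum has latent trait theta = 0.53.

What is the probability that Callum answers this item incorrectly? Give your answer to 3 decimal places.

P(theta) = 1 / (1 + exp(−a(theta − b)))
Exponent: 1.25 × (0.53 − (-1.22)) = 2.1875
1/(1 + e^{-2.1875}) = 0.8991
P(incorrect) = 1 − 0.8991 = 0.1009

0.101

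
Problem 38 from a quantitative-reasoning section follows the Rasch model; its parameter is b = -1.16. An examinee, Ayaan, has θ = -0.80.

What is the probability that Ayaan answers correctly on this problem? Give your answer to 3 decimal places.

P(θ) = 1 / (1 + exp(−(θ − b)))
Exponent: (-0.80 − (-1.16)) = 0.3600
1/(1 + e^{-0.3600}) = 0.5890
P = 0.5890

0.589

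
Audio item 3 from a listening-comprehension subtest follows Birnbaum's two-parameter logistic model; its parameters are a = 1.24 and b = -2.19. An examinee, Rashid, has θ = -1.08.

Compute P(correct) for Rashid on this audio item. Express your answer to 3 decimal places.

P(θ) = 1 / (1 + exp(−a(θ − b)))
Exponent: 1.24 × (-1.08 − (-2.19)) = 1.3764
1/(1 + e^{-1.3764}) = 0.7984

0.798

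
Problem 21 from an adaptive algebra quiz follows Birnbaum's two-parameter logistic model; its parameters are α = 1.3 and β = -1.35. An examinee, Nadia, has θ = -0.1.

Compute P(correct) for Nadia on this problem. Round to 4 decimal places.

P(θ) = 1 / (1 + exp(−α(θ − β)))
Exponent: 1.3 × (-0.1 − (-1.35)) = 1.6250
1/(1 + e^{-1.6250}) = 0.8355

0.8355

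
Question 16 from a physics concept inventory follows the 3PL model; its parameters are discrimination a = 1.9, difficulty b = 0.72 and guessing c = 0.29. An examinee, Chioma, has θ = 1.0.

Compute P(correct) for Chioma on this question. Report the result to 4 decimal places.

0.7373

P(θ) = c + (1 − c) · 1 / (1 + exp(−a(θ − b)))
Exponent: 1.9 × (1.0 − 0.72) = 0.5320
1/(1 + e^{-0.5320}) = 0.6299
P = 0.29 + 0.71 × 0.6299 = 0.7373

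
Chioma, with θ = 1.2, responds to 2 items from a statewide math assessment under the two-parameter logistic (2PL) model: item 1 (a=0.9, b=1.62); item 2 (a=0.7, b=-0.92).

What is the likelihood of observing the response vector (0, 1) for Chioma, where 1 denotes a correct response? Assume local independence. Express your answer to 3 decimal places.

0.484

P(θ) = 1 / (1 + exp(−a(θ − b)))
P_1 = 1/(1+e^{0.3780}) = 0.4066
P_2 = 1/(1+e^{-1.4840}) = 0.8152
L = (1−P_1) × P_2 = 0.5934 × 0.8152 = 0.48372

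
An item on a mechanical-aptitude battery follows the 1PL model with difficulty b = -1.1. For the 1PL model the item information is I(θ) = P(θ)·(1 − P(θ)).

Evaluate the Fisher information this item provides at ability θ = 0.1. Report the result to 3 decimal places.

P = 1/(1+e^{-1.2000}) = 0.7685
P(1−P) = 0.7685 × 0.2315 = 0.1779
I = P(1−P) = 0.17789

0.178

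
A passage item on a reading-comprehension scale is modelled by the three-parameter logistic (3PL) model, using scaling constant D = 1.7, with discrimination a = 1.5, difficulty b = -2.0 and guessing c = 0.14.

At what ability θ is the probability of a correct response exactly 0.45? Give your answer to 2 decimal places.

P(θ) = c + (1 − c) · 1 / (1 + exp(−D·a(θ − b)))
Remove guessing floor: (0.45 − 0.14)/(1 − 0.14) = 0.3605
logit = ln(0.3605/0.6395) = -0.5733
θ = b + logit/(1.7·a) = -2.0 + (-0.5733)/2.5500 = -2.2248

-2.22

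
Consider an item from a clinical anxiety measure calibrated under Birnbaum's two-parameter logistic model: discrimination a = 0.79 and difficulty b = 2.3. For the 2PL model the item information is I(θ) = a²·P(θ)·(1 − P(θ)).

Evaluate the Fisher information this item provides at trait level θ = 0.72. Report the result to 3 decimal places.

P = 1/(1+e^{1.2482}) = 0.2230
P(1−P) = 0.2230 × 0.7770 = 0.1733
I = a² × P(1−P) = 0.79² × 0.1733 = 0.10814

0.108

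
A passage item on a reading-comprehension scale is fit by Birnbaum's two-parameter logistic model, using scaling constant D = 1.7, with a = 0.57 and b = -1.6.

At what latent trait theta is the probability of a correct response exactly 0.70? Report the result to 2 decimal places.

-0.73

P(theta) = 1 / (1 + exp(−D·a(theta − b)))
logit = ln(0.7000/0.3000) = 0.8473
theta = b + logit/(1.7·a) = -1.6 + 0.8473/0.9690 = -0.7256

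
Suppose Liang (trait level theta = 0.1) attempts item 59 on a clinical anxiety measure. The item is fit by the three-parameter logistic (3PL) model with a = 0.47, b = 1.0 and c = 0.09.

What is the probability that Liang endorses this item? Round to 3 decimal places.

P(theta) = c + (1 − c) · 1 / (1 + exp(−a(theta − b)))
Exponent: 0.47 × (0.1 − 1.0) = -0.4230
1/(1 + e^{0.4230}) = 0.3958
P = 0.09 + 0.91 × 0.3958 = 0.4502

0.450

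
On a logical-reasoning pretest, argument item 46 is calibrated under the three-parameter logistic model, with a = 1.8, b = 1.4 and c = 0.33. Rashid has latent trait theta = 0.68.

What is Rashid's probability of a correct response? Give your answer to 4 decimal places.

0.4739

P(theta) = c + (1 − c) · 1 / (1 + exp(−a(theta − b)))
Exponent: 1.8 × (0.68 − 1.4) = -1.2960
1/(1 + e^{1.2960}) = 0.2148
P = 0.33 + 0.67 × 0.2148 = 0.4739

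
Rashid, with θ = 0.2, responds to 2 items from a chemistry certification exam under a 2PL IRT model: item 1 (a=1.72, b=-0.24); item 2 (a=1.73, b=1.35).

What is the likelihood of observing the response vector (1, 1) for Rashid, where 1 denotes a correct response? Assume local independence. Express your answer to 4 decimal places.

P(θ) = 1 / (1 + exp(−a(θ − b)))
P_1 = 1/(1+e^{-0.7568}) = 0.6807
P_2 = 1/(1+e^{1.9895}) = 0.1203
L = P_1 × P_2 = 0.6807 × 0.1203 = 0.08189

0.0819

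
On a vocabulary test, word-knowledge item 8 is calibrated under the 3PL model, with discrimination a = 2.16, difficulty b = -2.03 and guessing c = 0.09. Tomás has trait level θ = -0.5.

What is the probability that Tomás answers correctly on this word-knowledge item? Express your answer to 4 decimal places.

P(θ) = c + (1 − c) · 1 / (1 + exp(−a(θ − b)))
Exponent: 2.16 × (-0.5 − (-2.03)) = 3.3048
1/(1 + e^{-3.3048}) = 0.9646
P = 0.09 + 0.91 × 0.9646 = 0.9678

0.9678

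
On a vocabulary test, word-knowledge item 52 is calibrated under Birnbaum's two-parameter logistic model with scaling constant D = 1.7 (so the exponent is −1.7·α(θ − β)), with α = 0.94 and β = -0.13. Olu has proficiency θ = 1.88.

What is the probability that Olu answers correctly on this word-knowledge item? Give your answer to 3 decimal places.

P(θ) = 1 / (1 + exp(−D·α(θ − β)))
Exponent: 1.7 × 0.94 × (1.88 − (-0.13)) = 3.2120
1/(1 + e^{-3.2120}) = 0.9613
P = 0.9613

0.961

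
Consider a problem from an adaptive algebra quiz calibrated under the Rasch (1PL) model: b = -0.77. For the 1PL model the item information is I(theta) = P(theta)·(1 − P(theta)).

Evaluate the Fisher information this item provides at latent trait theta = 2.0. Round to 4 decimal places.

0.0555

P = 1/(1+e^{-2.7700}) = 0.9410
P(1−P) = 0.9410 × 0.0590 = 0.0555
I = P(1−P) = 0.05549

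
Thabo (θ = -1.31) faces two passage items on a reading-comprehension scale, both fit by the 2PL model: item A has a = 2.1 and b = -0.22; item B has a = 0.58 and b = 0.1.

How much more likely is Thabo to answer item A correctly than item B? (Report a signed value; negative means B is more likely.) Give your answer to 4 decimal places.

-0.2142

P(θ) = 1 / (1 + exp(−a(θ − b)))
P_A = 0.0920
P_B = 0.3062
P_A − P_B = -0.2142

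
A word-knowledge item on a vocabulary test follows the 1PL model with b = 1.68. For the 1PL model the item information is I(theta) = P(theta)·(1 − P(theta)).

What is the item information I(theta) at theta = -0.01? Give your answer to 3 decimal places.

P = 1/(1+e^{1.6900}) = 0.1558
P(1−P) = 0.1558 × 0.8442 = 0.1315
I = P(1−P) = 0.13151

0.132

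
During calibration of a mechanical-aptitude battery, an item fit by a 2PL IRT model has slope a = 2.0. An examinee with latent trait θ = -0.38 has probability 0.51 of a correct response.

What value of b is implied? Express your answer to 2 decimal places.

-0.40

P(θ) = 1 / (1 + exp(−a(θ − b)))
logit(0.51) = ln(0.51/0.49) = 0.0400
b = θ − logit/(a) = -0.38 − 0.0400/2.0000 = -0.4000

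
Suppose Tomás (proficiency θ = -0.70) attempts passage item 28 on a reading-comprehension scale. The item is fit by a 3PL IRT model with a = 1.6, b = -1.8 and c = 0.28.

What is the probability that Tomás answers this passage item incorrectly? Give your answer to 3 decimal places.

0.106

P(θ) = c + (1 − c) · 1 / (1 + exp(−a(θ − b)))
Exponent: 1.6 × (-0.70 − (-1.8)) = 1.7600
1/(1 + e^{-1.7600}) = 0.8532
P = 0.28 + 0.72 × 0.8532 = 0.8943
P(incorrect) = 1 − 0.8943 = 0.1057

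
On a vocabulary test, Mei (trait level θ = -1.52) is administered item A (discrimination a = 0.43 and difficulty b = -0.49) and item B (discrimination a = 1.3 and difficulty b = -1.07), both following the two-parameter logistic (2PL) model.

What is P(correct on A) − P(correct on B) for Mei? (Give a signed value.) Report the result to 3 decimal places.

0.033

P(θ) = 1 / (1 + exp(−a(θ − b)))
P_A = 0.3911
P_B = 0.3578
P_A − P_B = 0.0333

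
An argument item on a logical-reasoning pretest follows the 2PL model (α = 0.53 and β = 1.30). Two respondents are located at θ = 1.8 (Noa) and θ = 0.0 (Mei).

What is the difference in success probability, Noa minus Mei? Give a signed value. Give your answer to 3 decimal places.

P(θ) = 1 / (1 + exp(−α(θ − β)))
P(Noa) = 0.5659  [exponent 0.2650]
P(Mei) = 0.3343  [exponent -0.6890]
Difference = 0.5659 − 0.3343 = 0.2316

0.232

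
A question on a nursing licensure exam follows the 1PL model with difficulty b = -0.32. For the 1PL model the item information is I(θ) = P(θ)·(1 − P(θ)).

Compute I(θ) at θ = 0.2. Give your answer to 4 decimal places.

P = 1/(1+e^{-0.5200}) = 0.6271
P(1−P) = 0.6271 × 0.3729 = 0.2338
I = P(1−P) = 0.23383

0.2338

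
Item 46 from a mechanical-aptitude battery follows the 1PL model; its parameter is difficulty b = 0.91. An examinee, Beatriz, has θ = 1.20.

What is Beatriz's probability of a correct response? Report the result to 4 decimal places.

P(θ) = 1 / (1 + exp(−(θ − b)))
Exponent: (1.20 − 0.91) = 0.2900
1/(1 + e^{-0.2900}) = 0.5720
P = 0.5720

0.5720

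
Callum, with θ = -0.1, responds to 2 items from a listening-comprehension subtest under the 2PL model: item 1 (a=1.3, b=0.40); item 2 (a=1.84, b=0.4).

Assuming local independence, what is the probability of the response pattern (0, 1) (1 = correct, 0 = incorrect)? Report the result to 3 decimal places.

P(θ) = 1 / (1 + exp(−a(θ − b)))
P_1 = 1/(1+e^{0.6500}) = 0.3430
P_2 = 1/(1+e^{0.9200}) = 0.2850
L = (1−P_1) × P_2 = 0.6570 × 0.2850 = 0.18722

0.187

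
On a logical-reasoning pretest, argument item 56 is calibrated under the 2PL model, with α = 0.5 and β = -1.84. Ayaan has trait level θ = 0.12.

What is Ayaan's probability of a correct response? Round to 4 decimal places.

P(θ) = 1 / (1 + exp(−α(θ − β)))
Exponent: 0.5 × (0.12 − (-1.84)) = 0.9800
1/(1 + e^{-0.9800}) = 0.7271

0.7271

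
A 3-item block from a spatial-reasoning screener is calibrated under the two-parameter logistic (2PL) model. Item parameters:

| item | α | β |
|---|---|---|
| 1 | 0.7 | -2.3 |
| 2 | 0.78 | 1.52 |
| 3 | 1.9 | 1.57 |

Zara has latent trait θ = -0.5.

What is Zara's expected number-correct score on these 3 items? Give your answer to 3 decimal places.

P(θ) = 1 / (1 + exp(−α(θ − β)))
P_1 = 1/(1+e^{-1.2600}) = 0.7790
P_2 = 1/(1+e^{1.5756}) = 0.1714
P_3 = 1/(1+e^{3.9330}) = 0.0192
E[score] = 0.7790 + 0.1714 + 0.0192 = 0.9697

0.970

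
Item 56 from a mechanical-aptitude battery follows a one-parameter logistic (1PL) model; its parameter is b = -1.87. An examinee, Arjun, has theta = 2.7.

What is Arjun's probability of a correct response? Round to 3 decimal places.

P(theta) = 1 / (1 + exp(−(theta − b)))
Exponent: (2.7 − (-1.87)) = 4.5700
1/(1 + e^{-4.5700}) = 0.9897
P = 0.9897

0.990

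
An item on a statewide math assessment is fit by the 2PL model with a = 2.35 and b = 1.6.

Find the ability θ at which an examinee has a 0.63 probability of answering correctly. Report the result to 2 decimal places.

P(θ) = 1 / (1 + exp(−a(θ − b)))
logit = ln(0.6300/0.3700) = 0.5322
θ = b + logit/(a) = 1.6 + 0.5322/2.3500 = 1.8265

1.83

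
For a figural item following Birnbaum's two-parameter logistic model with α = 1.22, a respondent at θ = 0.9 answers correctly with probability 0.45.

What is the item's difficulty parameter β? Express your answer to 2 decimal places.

1.06

P(θ) = 1 / (1 + exp(−α(θ − β)))
logit(0.45) = ln(0.45/0.55) = -0.2007
β = θ − logit/(α) = 0.9 − (-0.2007)/1.2200 = 1.0645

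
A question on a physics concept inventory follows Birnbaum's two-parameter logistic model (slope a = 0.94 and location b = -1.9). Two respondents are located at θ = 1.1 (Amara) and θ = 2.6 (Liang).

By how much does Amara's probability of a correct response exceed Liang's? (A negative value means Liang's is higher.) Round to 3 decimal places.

P(θ) = 1 / (1 + exp(−a(θ − b)))
P(Amara) = 0.9437  [exponent 2.8200]
P(Liang) = 0.9857  [exponent 4.2300]
Difference = 0.9437 − 0.9857 = -0.0419

-0.042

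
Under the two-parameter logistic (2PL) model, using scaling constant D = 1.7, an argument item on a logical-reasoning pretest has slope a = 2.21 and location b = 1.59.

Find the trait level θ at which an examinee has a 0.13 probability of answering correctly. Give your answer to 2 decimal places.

1.08

P(θ) = 1 / (1 + exp(−D·a(θ − b)))
logit = ln(0.1300/0.8700) = -1.9010
θ = b + logit/(1.7·a) = 1.59 + (-1.9010)/3.7570 = 1.0840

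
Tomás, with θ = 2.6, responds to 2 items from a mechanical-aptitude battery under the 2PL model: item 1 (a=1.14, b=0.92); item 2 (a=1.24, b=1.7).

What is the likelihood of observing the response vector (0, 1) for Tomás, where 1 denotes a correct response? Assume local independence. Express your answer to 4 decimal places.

P(θ) = 1 / (1 + exp(−a(θ − b)))
P_1 = 1/(1+e^{-1.9152}) = 0.8716
P_2 = 1/(1+e^{-1.1160}) = 0.7532
L = (1−P_1) × P_2 = 0.1284 × 0.7532 = 0.09672

0.0967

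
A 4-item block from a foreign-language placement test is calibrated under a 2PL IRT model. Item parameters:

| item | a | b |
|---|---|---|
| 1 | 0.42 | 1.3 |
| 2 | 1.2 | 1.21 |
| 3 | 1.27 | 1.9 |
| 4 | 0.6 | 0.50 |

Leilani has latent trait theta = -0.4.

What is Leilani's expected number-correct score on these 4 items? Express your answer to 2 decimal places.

0.87

P(theta) = 1 / (1 + exp(−a(theta − b)))
P_1 = 1/(1+e^{0.7140}) = 0.3287
P_2 = 1/(1+e^{1.9320}) = 0.1265
P_3 = 1/(1+e^{2.9210}) = 0.0511
P_4 = 1/(1+e^{0.5400}) = 0.3682
E[score] = 0.3287 + 0.1265 + 0.0511 + 0.3682 = 0.8746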